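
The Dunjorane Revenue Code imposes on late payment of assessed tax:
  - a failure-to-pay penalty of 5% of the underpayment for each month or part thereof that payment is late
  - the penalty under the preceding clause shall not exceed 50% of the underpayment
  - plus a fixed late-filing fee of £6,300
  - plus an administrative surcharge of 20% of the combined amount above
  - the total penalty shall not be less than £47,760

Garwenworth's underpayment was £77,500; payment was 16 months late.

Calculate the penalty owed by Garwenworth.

£54,060

Accrued rate: 5% × 16 = 80%, capped at 50% → 50%
Failure-to-pay penalty: 50% of £77,500 = £38,750
Penalty before surcharge: £38,750 + £6,300 = £45,050
Administrative surcharge: 20% of £45,050 = £9,010
Total penalty: £45,050 + £9,010 = £54,060
Minimum £47,760: £54,060 meets the minimum, no increase.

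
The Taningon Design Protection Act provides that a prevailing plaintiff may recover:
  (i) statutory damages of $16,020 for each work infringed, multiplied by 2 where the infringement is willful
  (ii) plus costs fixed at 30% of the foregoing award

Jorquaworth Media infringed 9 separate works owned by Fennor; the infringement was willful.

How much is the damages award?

$374,868

Statutory damages: 9 × $16,020 = $144,180
Doubled: 2 × $144,180 = $288,360
Costs: 30% of $288,360 = $86,508
Award plus costs: $288,360 + $86,508 = $374,868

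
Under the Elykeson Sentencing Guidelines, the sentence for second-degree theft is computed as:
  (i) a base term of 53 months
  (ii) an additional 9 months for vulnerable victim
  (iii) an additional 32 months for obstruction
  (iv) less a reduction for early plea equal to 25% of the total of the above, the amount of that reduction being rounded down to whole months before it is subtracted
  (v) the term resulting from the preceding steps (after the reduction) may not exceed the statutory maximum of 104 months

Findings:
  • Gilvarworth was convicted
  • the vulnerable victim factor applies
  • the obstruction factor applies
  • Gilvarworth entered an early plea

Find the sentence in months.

71 months

Vulnerable victim enhancement: +9 months
Obstruction enhancement: +32 months
Adjusted term: 53 months + 9 months + 32 months = 94 months
Early plea reduction: 25% of 94 months = 23 months (rounded down)
After reduction: 94 − 23 = 71 months
Cap at 104 months: 71 months is within the cap, no reduction.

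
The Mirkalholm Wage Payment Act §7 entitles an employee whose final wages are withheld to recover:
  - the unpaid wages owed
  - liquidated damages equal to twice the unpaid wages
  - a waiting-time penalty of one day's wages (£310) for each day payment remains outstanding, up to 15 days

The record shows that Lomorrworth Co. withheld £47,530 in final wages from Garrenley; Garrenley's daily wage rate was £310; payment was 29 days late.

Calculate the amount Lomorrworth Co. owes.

Doubled: 2 × £47,530 = £95,060
Penalty days: min(29, 15) = 15
Waiting-time penalty: 15 × £310 = £4,650
Total award: £47,530 + £95,060 + £4,650 = £147,240

£147,240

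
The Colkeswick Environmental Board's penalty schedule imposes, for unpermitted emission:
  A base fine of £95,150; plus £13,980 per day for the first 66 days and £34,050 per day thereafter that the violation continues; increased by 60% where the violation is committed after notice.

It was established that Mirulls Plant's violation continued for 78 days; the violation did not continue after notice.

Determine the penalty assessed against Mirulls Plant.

Civil penalty: £1,426,430

First 66 days: 66 × £13,980 = £922,680
Remaining days: (78 − 66) × £34,050 = £408,600
Per-day component: £922,680 + £408,600 = £1,331,280
Base plus per-day: £95,150 + £1,331,280 = £1,426,430
The violation did not continue after notice: no 60% increase.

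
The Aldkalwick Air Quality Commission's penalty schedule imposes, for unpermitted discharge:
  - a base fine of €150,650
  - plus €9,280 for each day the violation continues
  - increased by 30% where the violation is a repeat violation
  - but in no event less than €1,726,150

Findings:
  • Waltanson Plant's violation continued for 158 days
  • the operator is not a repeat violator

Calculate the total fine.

€1,726,150

Per-day component: 158 × €9,280 = €1,466,240
Base plus per-day: €150,650 + €1,466,240 = €1,616,890
The operator is not a repeat violator: no 30% increase.
Minimum €1,726,150: €1,616,890 is below the minimum → €1,726,150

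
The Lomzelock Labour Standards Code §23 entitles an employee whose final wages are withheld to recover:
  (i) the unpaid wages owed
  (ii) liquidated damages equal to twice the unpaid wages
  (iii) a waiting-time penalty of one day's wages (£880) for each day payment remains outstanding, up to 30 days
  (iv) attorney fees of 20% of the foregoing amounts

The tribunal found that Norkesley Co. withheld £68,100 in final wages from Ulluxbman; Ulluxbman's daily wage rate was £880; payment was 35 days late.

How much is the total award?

Doubled: 2 × £68,100 = £136,200
Penalty days: min(35, 30) = 30
Waiting-time penalty: 30 × £880 = £26,400
Subtotal: £68,100 + £136,200 + £26,400 = £230,700
Attorney fees: 20% of £230,700 = £46,140
Total award: £230,700 + £46,140 = £276,840

£276,840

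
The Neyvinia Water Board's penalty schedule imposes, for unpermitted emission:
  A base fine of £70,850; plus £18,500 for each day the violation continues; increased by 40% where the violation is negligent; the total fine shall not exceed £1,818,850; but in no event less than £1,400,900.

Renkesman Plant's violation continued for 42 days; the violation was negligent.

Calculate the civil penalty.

Per-day component: 42 × £18,500 = £777,000
Base plus per-day: £70,850 + £777,000 = £847,850
Enhancement: 40% of £847,850 = £339,140
Enhanced fine: £847,850 + £339,140 = £1,186,990
Cap at £1,818,850: £1,186,990 is within the cap, no reduction.
Minimum £1,400,900: £1,186,990 is below the minimum → £1,400,900

Civil penalty: £1,400,900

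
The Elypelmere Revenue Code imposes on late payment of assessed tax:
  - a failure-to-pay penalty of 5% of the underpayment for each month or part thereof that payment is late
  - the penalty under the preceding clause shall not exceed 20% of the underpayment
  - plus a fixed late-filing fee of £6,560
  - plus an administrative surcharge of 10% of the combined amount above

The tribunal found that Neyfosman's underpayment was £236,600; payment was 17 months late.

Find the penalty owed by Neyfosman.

£59,268

Accrued rate: 5% × 17 = 85%, capped at 20% → 20%
Failure-to-pay penalty: 20% of £236,600 = £47,320
Penalty before surcharge: £47,320 + £6,560 = £53,880
Administrative surcharge: 10% of £53,880 = £5,388
Total penalty: £53,880 + £5,388 = £59,268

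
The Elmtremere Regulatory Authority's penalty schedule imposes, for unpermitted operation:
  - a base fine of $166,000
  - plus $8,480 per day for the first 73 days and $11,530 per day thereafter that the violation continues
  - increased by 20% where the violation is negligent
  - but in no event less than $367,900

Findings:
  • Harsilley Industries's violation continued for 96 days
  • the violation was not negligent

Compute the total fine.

First 73 days: 73 × $8,480 = $619,040
Remaining days: (96 − 73) × $11,530 = $265,190
Per-day component: $619,040 + $265,190 = $884,230
Base plus per-day: $166,000 + $884,230 = $1,050,230
The violation was not negligent: no 20% increase.
Minimum $367,900: $1,050,230 meets the minimum, no increase.

Civil penalty: $1,050,230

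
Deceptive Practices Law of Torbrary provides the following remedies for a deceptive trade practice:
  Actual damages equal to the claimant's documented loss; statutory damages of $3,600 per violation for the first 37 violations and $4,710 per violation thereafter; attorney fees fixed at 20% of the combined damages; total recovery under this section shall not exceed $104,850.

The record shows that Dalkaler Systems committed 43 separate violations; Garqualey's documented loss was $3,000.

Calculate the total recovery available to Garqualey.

$104,850

First 37 violations: 37 × $3,600 = $133,200
Remaining violations: (43 − 37) × $4,710 = $28,260
Statutory damages: $133,200 + $28,260 = $161,460
Combined damages: $3,000 + $161,460 = $164,460
Attorney fees: 20% of $164,460 = $32,892
Total before cap: $164,460 + $32,892 = $197,352
Cap at $104,850: $197,352 exceeds the cap → $104,850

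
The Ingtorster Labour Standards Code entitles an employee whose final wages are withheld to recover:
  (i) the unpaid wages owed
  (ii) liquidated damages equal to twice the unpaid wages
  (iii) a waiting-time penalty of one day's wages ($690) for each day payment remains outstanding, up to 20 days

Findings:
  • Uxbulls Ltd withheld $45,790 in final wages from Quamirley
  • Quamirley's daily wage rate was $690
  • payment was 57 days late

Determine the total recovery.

Doubled: 2 × $45,790 = $91,580
Penalty days: min(57, 20) = 20
Waiting-time penalty: 20 × $690 = $13,800
Total award: $45,790 + $91,580 + $13,800 = $151,170

$151,170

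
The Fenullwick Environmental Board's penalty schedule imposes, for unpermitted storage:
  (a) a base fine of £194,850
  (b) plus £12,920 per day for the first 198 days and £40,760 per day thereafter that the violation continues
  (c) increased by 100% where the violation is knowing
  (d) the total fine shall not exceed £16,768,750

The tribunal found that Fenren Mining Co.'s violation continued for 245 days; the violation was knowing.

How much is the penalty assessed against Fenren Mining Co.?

First 198 days: 198 × £12,920 = £2,558,160
Remaining days: (245 − 198) × £40,760 = £1,915,720
Per-day component: £2,558,160 + £1,915,720 = £4,473,880
Base plus per-day: £194,850 + £4,473,880 = £4,668,730
Enhancement: 100% of £4,668,730 = £4,668,730
Enhanced fine: £4,668,730 + £4,668,730 = £9,337,460
Cap at £16,768,750: £9,337,460 is within the cap, no reduction.

£9,337,460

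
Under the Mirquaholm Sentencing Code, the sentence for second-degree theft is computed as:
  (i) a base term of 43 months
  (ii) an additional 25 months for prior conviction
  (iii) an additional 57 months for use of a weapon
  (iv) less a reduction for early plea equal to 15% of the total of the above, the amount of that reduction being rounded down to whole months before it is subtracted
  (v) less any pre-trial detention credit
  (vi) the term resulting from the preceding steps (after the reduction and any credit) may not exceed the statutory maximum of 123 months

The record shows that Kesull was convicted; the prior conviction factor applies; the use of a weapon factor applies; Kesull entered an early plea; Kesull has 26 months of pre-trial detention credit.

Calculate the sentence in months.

81 months

Prior conviction enhancement: +25 months
Use of a weapon enhancement: +57 months
Adjusted term: 43 months + 25 months + 57 months = 125 months
Early plea reduction: 15% of 125 months = 18 months (rounded down)
After reduction: 125 − 18 = 107 months
Less pre-trial detention credit: 107 months − 26 months = 81 months
Cap at 123 months: 81 months is within the cap, no reduction.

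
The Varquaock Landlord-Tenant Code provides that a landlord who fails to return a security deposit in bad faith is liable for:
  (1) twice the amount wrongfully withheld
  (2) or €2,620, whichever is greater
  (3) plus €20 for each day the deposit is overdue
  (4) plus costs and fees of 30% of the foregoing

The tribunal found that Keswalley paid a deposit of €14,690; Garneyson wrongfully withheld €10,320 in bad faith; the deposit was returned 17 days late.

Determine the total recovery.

€27,274

Doubled: 2 × €10,320 = €20,640
Minimum €2,620: €20,640 meets the minimum, no increase.
Late-return penalty: 17 × €20 = €340
Damages plus late penalty: €20,640 + €340 = €20,980
Costs and fees: 30% of €20,980 = €6,294
Total recovery: €20,980 + €6,294 = €27,274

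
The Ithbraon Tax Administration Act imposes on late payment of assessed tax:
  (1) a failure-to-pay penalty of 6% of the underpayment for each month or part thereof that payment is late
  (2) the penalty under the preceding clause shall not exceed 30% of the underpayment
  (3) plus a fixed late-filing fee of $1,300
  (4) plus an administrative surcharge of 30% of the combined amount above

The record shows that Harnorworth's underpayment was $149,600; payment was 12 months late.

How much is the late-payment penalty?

Penalty: $60,034

Accrued rate: 6% × 12 = 72%, capped at 30% → 30%
Failure-to-pay penalty: 30% of $149,600 = $44,880
Penalty before surcharge: $44,880 + $1,300 = $46,180
Administrative surcharge: 30% of $46,180 = $13,854
Total penalty: $46,180 + $13,854 = $60,034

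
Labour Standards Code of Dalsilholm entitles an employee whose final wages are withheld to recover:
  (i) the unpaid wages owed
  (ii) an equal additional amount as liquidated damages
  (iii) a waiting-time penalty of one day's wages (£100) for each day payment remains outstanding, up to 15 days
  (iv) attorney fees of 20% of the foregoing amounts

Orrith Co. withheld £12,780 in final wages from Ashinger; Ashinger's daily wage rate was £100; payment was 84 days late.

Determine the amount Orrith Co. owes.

Liquidated damages (equal amount): £12,780
Penalty days: min(84, 15) = 15
Waiting-time penalty: 15 × £100 = £1,500
Subtotal: £12,780 + £12,780 + £1,500 = £27,060
Attorney fees: 20% of £27,060 = £5,412
Total award: £27,060 + £5,412 = £32,472

£32,472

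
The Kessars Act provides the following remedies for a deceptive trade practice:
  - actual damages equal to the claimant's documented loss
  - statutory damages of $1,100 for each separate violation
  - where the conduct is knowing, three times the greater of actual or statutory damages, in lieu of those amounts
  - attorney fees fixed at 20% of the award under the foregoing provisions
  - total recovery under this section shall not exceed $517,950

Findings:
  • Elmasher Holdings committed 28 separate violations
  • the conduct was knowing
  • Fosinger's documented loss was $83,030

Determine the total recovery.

$298,908

Statutory damages: 28 × $1,100 = $30,800
Greater of actual damages ($83,030) or statutory damages ($30,800): $83,030
Trebled: 3 × $83,030 = $249,090
Attorney fees: 20% of $249,090 = $49,818
Total before cap: $249,090 + $49,818 = $298,908
Cap at $517,950: $298,908 is within the cap, no reduction.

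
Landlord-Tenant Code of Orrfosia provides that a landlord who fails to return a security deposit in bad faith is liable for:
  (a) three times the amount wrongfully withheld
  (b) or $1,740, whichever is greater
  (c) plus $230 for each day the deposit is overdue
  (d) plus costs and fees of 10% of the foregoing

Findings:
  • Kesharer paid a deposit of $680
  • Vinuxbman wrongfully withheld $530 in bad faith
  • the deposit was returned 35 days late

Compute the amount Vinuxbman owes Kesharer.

$10,769

Trebled: 3 × $530 = $1,590
Minimum $1,740: $1,590 is below the minimum → $1,740
Late-return penalty: 35 × $230 = $8,050
Damages plus late penalty: $1,740 + $8,050 = $9,790
Costs and fees: 10% of $9,790 = $979
Total recovery: $9,790 + $979 = $10,769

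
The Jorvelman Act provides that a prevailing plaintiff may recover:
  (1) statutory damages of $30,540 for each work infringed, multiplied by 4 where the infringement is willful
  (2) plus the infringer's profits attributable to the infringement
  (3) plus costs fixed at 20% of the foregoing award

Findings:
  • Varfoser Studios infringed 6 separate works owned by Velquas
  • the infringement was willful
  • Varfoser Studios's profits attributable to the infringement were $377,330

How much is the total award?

Statutory damages: 6 × $30,540 = $183,240
Multiplied by 4: 4 × $183,240 = $732,960
Combined award: $732,960 + $377,330 = $1,110,290
Costs: 20% of $1,110,290 = $222,058
Award plus costs: $1,110,290 + $222,058 = $1,332,348

$1,332,348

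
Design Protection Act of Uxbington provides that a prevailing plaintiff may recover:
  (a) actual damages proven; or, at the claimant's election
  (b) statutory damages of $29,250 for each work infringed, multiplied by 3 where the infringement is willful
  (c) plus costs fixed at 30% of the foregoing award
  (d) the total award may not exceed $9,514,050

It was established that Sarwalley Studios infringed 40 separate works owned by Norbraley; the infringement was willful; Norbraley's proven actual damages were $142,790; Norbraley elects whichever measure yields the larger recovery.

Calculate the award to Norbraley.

Award: $4,563,000

Statutory damages: 40 × $29,250 = $1,170,000
Trebled: 3 × $1,170,000 = $3,510,000
Greater of actual damages ($142,790) or enhanced statutory damages ($3,510,000): $3,510,000
Costs: 30% of $3,510,000 = $1,053,000
Award plus costs: $3,510,000 + $1,053,000 = $4,563,000
Cap at $9,514,050: $4,563,000 is within the cap, no reduction.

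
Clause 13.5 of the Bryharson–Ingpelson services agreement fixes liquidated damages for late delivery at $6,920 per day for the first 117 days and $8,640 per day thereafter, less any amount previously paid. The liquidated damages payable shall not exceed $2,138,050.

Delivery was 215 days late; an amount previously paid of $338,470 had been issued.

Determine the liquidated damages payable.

First 117 days: 117 × $6,920 = $809,640
Remaining days: (215 − 117) × $8,640 = $846,720
Accrued per-day damages: $809,640 + $846,720 = $1,656,360
Less amount previously paid: $1,656,360 − $338,470 = $1,317,890
Cap at $2,138,050: $1,317,890 is within the cap, no reduction.

$1,317,890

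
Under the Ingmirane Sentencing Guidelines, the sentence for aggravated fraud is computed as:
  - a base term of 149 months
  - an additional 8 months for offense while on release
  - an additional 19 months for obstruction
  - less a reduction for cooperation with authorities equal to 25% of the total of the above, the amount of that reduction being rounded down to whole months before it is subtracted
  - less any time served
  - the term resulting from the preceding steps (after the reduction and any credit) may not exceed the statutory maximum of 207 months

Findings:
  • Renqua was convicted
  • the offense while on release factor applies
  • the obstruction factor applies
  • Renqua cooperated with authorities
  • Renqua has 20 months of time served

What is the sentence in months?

Offense while on release enhancement: +8 months
Obstruction enhancement: +19 months
Adjusted term: 149 months + 8 months + 19 months = 176 months
Cooperation with authorities reduction: 25% of 176 months = 44 months (rounded down)
After reduction: 176 − 44 = 132 months
Less time served: 132 months − 20 months = 112 months
Cap at 207 months: 112 months is within the cap, no reduction.

112 months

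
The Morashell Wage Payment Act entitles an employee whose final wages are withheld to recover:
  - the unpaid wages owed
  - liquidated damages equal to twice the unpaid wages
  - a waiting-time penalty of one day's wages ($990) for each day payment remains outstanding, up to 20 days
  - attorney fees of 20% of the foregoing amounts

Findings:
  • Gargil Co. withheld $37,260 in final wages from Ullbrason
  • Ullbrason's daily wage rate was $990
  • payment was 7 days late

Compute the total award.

$142,452

Doubled: 2 × $37,260 = $74,520
Penalty days: min(7, 20) = 7
Waiting-time penalty: 7 × $990 = $6,930
Subtotal: $37,260 + $74,520 + $6,930 = $118,710
Attorney fees: 20% of $118,710 = $23,742
Total award: $118,710 + $23,742 = $142,452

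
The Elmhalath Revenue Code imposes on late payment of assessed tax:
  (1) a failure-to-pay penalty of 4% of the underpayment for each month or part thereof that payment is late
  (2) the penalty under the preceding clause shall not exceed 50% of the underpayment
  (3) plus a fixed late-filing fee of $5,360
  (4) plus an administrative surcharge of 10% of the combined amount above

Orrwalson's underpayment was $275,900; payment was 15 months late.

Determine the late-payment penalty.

Accrued rate: 4% × 15 = 60%, capped at 50% → 50%
Failure-to-pay penalty: 50% of $275,900 = $137,950
Penalty before surcharge: $137,950 + $5,360 = $143,310
Administrative surcharge: 10% of $143,310 = $14,331
Total penalty: $143,310 + $14,331 = $157,641

$157,641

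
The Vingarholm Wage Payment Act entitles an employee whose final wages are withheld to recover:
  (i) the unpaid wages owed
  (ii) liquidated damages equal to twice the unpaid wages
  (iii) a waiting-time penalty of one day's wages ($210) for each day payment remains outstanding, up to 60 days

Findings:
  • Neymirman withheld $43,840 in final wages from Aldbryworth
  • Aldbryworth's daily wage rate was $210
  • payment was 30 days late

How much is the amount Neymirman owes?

Doubled: 2 × $43,840 = $87,680
Penalty days: min(30, 60) = 30
Waiting-time penalty: 30 × $210 = $6,300
Total award: $43,840 + $87,680 + $6,300 = $137,820

Total award: $137,820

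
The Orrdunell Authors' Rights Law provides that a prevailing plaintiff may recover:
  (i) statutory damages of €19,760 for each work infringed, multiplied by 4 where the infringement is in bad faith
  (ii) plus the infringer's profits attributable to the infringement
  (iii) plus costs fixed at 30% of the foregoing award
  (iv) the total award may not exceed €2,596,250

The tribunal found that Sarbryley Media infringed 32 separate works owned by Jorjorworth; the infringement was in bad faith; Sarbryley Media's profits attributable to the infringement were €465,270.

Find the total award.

Statutory damages: 32 × €19,760 = €632,320
Multiplied by 4: 4 × €632,320 = €2,529,280
Combined award: €2,529,280 + €465,270 = €2,994,550
Costs: 30% of €2,994,550 = €898,365
Award plus costs: €2,994,550 + €898,365 = €3,892,915
Cap at €2,596,250: €3,892,915 exceeds the cap → €2,596,250

€2,596,250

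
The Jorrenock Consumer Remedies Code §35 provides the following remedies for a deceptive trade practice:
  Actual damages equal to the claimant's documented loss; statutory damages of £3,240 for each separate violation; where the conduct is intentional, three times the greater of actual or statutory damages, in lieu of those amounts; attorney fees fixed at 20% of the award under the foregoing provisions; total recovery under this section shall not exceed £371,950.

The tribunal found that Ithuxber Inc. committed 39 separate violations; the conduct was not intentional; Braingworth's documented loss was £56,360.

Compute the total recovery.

£219,264

Statutory damages: 39 × £3,240 = £126,360
Conduct not intentional: the in-lieu enhancement does not apply.
Actual plus statutory damages: £56,360 + £126,360 = £182,720
Attorney fees: 20% of £182,720 = £36,544
Total before cap: £182,720 + £36,544 = £219,264
Cap at £371,950: £219,264 is within the cap, no reduction.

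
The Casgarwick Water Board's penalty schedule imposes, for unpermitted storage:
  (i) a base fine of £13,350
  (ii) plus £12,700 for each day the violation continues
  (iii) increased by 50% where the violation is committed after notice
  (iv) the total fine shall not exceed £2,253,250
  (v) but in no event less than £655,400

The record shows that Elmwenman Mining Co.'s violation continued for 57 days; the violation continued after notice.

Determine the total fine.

£1,105,875

Per-day component: 57 × £12,700 = £723,900
Base plus per-day: £13,350 + £723,900 = £737,250
Enhancement: 50% of £737,250 = £368,625
Enhanced fine: £737,250 + £368,625 = £1,105,875
Cap at £2,253,250: £1,105,875 is within the cap, no reduction.
Minimum £655,400: £1,105,875 meets the minimum, no increase.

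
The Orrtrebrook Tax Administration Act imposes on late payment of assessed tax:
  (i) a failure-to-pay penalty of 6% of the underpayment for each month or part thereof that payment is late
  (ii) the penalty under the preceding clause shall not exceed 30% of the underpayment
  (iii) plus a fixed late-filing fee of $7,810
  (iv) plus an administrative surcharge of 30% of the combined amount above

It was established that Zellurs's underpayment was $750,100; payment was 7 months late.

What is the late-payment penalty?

Accrued rate: 6% × 7 = 42%, capped at 30% → 30%
Failure-to-pay penalty: 30% of $750,100 = $225,030
Penalty before surcharge: $225,030 + $7,810 = $232,840
Administrative surcharge: 30% of $232,840 = $69,852
Total penalty: $232,840 + $69,852 = $302,692

$302,692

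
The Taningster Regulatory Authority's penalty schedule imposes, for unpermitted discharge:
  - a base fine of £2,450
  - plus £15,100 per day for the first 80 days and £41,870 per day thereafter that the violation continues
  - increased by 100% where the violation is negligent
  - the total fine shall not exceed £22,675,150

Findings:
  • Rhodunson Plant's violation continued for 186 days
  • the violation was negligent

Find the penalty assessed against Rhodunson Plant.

First 80 days: 80 × £15,100 = £1,208,000
Remaining days: (186 − 80) × £41,870 = £4,438,220
Per-day component: £1,208,000 + £4,438,220 = £5,646,220
Base plus per-day: £2,450 + £5,646,220 = £5,648,670
Enhancement: 100% of £5,648,670 = £5,648,670
Enhanced fine: £5,648,670 + £5,648,670 = £11,297,340
Cap at £22,675,150: £11,297,340 is within the cap, no reduction.

£11,297,340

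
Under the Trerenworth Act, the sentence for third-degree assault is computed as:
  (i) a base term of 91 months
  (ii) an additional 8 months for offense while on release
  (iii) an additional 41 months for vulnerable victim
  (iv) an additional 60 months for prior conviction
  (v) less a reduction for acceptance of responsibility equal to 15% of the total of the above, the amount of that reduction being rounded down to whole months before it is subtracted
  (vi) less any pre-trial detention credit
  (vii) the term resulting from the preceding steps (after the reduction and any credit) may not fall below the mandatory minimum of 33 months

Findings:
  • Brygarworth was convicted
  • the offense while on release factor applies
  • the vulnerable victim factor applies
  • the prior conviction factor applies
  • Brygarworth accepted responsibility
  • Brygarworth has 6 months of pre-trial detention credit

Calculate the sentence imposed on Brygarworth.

Offense while on release enhancement: +8 months
Vulnerable victim enhancement: +41 months
Prior conviction enhancement: +60 months
Adjusted term: 91 months + 8 months + 41 months + 60 months = 200 months
Acceptance of responsibility reduction: 15% of 200 months = 30 months (rounded down)
After reduction: 200 − 30 = 170 months
Less pre-trial detention credit: 170 months − 6 months = 164 months
Minimum 33 months: 164 months meets the minimum, no increase.

164 months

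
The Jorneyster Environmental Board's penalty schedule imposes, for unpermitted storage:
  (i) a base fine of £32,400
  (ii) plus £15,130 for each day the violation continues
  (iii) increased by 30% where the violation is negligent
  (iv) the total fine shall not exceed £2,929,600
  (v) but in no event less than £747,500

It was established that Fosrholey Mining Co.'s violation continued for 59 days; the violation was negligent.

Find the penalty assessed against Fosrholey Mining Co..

Per-day component: 59 × £15,130 = £892,670
Base plus per-day: £32,400 + £892,670 = £925,070
Enhancement: 30% of £925,070 = £277,521
Enhanced fine: £925,070 + £277,521 = £1,202,591
Cap at £2,929,600: £1,202,591 is within the cap, no reduction.
Minimum £747,500: £1,202,591 meets the minimum, no increase.

£1,202,591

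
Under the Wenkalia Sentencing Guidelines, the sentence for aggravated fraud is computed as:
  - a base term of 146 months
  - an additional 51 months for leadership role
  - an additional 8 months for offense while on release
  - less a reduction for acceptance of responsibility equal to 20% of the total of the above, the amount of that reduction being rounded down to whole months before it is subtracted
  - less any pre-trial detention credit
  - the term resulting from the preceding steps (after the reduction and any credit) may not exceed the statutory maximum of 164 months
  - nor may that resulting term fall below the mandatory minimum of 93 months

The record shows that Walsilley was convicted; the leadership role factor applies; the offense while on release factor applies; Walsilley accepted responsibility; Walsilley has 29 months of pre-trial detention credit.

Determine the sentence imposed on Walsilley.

Leadership role enhancement: +51 months
Offense while on release enhancement: +8 months
Adjusted term: 146 months + 51 months + 8 months = 205 months
Acceptance of responsibility reduction: 20% of 205 months = 41 months (rounded down)
After reduction: 205 − 41 = 164 months
Less pre-trial detention credit: 164 months − 29 months = 135 months
Cap at 164 months: 135 months is within the cap, no reduction.
Minimum 93 months: 135 months meets the minimum, no increase.

135 months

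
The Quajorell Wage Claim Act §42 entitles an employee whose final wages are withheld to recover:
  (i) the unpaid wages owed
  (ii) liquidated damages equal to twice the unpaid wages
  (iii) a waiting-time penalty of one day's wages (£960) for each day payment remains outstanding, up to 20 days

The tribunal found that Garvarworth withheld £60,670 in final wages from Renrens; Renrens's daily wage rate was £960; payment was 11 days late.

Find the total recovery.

Doubled: 2 × £60,670 = £121,340
Penalty days: min(11, 20) = 11
Waiting-time penalty: 11 × £960 = £10,560
Total award: £60,670 + £121,340 + £10,560 = £192,570

£192,570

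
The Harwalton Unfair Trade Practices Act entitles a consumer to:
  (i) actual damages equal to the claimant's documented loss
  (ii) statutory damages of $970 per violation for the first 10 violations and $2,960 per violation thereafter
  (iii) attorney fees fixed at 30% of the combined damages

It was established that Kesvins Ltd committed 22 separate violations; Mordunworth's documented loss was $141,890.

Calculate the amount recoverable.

First 10 violations: 10 × $970 = $9,700
Remaining violations: (22 − 10) × $2,960 = $35,520
Statutory damages: $9,700 + $35,520 = $45,220
Combined damages: $141,890 + $45,220 = $187,110
Attorney fees: 30% of $187,110 = $56,133
Total recovery: $187,110 + $56,133 = $243,243

Total recovery: $243,243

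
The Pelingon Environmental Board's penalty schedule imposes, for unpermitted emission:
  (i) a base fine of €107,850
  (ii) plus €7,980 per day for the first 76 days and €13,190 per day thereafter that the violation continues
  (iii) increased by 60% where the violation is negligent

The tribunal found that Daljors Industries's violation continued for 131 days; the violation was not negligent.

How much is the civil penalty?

First 76 days: 76 × €7,980 = €606,480
Remaining days: (131 − 76) × €13,190 = €725,450
Per-day component: €606,480 + €725,450 = €1,331,930
Base plus per-day: €107,850 + €1,331,930 = €1,439,780
The violation was not negligent: no 60% increase.

€1,439,780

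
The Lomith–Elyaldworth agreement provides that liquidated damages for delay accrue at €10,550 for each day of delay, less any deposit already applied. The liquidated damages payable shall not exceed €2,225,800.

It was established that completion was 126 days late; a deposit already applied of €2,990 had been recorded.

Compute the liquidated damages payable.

€1,326,310

Per-day damages: 126 × €10,550 = €1,329,300
Less deposit already applied: €1,329,300 − €2,990 = €1,326,310
Cap at €2,225,800: €1,326,310 is within the cap, no reduction.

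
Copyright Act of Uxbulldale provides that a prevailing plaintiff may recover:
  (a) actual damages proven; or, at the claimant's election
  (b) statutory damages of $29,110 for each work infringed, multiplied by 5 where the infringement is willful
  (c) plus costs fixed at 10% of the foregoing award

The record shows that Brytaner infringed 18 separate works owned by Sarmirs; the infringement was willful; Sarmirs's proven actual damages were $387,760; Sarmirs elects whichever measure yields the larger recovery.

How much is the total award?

$2,881,890

Statutory damages: 18 × $29,110 = $523,980
Multiplied by 5: 5 × $523,980 = $2,619,900
Greater of actual damages ($387,760) or enhanced statutory damages ($2,619,900): $2,619,900
Costs: 10% of $2,619,900 = $261,990
Award plus costs: $2,619,900 + $261,990 = $2,881,890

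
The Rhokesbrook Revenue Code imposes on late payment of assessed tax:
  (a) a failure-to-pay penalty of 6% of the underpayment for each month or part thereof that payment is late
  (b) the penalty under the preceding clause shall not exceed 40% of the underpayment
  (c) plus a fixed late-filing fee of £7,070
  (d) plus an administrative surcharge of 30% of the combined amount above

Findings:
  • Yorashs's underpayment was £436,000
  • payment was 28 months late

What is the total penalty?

Accrued rate: 6% × 28 = 168%, capped at 40% → 40%
Failure-to-pay penalty: 40% of £436,000 = £174,400
Penalty before surcharge: £174,400 + £7,070 = £181,470
Administrative surcharge: 30% of £181,470 = £54,441
Total penalty: £181,470 + £54,441 = £235,911

£235,911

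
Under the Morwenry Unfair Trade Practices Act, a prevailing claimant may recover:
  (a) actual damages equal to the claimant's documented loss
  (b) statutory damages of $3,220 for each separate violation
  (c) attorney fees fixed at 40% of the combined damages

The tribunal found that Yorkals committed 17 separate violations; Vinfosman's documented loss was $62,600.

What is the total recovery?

Statutory damages: 17 × $3,220 = $54,740
Combined damages: $62,600 + $54,740 = $117,340
Attorney fees: 40% of $117,340 = $46,936
Total recovery: $117,340 + $46,936 = $164,276

$164,276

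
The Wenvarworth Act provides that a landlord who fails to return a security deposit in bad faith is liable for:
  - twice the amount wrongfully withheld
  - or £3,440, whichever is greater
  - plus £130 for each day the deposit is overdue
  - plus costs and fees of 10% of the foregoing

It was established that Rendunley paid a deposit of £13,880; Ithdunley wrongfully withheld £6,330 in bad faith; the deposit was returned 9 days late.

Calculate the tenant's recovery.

£15,213

Doubled: 2 × £6,330 = £12,660
Minimum £3,440: £12,660 meets the minimum, no increase.
Late-return penalty: 9 × £130 = £1,170
Damages plus late penalty: £12,660 + £1,170 = £13,830
Costs and fees: 10% of £13,830 = £1,383
Total recovery: £13,830 + £1,383 = £15,213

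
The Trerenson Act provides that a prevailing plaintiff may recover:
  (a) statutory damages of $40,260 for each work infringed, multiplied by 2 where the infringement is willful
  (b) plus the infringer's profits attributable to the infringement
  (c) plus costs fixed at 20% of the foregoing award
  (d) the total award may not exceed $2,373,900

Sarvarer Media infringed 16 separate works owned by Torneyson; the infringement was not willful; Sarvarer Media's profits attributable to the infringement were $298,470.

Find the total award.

Statutory damages: 16 × $40,260 = $644,160
Infringement not willful: no ×2 enhancement.
Combined award: $644,160 + $298,470 = $942,630
Costs: 20% of $942,630 = $188,526
Award plus costs: $942,630 + $188,526 = $1,131,156
Cap at $2,373,900: $1,131,156 is within the cap, no reduction.

$1,131,156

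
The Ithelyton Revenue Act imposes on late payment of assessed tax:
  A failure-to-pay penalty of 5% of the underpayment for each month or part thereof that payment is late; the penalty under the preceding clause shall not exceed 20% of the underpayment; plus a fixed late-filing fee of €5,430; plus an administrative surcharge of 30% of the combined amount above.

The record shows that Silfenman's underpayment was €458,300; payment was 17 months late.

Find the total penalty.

€126,217

Accrued rate: 5% × 17 = 85%, capped at 20% → 20%
Failure-to-pay penalty: 20% of €458,300 = €91,660
Penalty before surcharge: €91,660 + €5,430 = €97,090
Administrative surcharge: 30% of €97,090 = €29,127
Total penalty: €97,090 + €29,127 = €126,217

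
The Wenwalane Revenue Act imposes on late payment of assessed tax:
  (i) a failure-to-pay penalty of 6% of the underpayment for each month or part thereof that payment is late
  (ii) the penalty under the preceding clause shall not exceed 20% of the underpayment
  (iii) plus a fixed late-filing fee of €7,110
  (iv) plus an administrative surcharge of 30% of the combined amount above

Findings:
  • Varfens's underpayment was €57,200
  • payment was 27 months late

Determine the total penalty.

€24,115

Accrued rate: 6% × 27 = 162%, capped at 20% → 20%
Failure-to-pay penalty: 20% of €57,200 = €11,440
Penalty before surcharge: €11,440 + €7,110 = €18,550
Administrative surcharge: 30% of €18,550 = €5,565
Total penalty: €18,550 + €5,565 = €24,115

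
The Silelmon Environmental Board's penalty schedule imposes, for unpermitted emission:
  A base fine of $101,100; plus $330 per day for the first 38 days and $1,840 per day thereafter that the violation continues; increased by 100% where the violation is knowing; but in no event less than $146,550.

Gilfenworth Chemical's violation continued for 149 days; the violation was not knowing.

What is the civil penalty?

$317,880

First 38 days: 38 × $330 = $12,540
Remaining days: (149 − 38) × $1,840 = $204,240
Per-day component: $12,540 + $204,240 = $216,780
Base plus per-day: $101,100 + $216,780 = $317,880
The violation was not knowing: no 100% increase.
Minimum $146,550: $317,880 meets the minimum, no increase.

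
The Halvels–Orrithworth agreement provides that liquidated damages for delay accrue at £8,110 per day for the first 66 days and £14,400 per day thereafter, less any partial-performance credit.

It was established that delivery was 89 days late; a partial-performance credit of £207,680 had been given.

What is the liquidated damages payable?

£658,780

First 66 days: 66 × £8,110 = £535,260
Remaining days: (89 − 66) × £14,400 = £331,200
Accrued per-day damages: £535,260 + £331,200 = £866,460
Less partial-performance credit: £866,460 − £207,680 = £658,780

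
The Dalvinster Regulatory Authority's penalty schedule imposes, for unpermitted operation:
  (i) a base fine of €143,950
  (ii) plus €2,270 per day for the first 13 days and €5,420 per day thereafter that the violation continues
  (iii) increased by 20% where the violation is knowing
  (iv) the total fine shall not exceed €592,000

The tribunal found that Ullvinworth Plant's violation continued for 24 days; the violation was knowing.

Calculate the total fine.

Civil penalty: €279,696

First 13 days: 13 × €2,270 = €29,510
Remaining days: (24 − 13) × €5,420 = €59,620
Per-day component: €29,510 + €59,620 = €89,130
Base plus per-day: €143,950 + €89,130 = €233,080
Enhancement: 20% of €233,080 = €46,616
Enhanced fine: €233,080 + €46,616 = €279,696
Cap at €592,000: €279,696 is within the cap, no reduction.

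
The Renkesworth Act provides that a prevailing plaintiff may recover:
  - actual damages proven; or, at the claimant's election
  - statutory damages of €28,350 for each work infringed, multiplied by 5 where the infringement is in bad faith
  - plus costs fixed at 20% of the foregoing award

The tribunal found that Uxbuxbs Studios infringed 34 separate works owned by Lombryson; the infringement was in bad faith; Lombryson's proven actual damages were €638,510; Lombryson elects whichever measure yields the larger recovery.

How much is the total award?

€5,783,400

Statutory damages: 34 × €28,350 = €963,900
Multiplied by 5: 5 × €963,900 = €4,819,500
Greater of actual damages (€638,510) or enhanced statutory damages (€4,819,500): €4,819,500
Costs: 20% of €4,819,500 = €963,900
Award plus costs: €4,819,500 + €963,900 = €5,783,400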